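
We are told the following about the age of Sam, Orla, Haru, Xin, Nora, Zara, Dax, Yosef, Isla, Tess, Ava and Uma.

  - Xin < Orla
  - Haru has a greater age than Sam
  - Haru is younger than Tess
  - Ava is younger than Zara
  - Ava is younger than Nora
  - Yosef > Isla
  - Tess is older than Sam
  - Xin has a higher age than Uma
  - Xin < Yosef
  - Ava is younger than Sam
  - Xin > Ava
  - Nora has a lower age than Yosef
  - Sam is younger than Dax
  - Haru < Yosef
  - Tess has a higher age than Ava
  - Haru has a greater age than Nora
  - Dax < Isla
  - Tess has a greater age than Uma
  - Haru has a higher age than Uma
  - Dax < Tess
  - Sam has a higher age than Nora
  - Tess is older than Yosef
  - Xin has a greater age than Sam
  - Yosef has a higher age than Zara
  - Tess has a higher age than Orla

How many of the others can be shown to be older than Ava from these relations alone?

The elements the relations force above Ava are Nora, Sam, Xin, Dax, Zara, Haru, Isla, Yosef, Orla, Tess — no chain reaches any other.
That is 10.

10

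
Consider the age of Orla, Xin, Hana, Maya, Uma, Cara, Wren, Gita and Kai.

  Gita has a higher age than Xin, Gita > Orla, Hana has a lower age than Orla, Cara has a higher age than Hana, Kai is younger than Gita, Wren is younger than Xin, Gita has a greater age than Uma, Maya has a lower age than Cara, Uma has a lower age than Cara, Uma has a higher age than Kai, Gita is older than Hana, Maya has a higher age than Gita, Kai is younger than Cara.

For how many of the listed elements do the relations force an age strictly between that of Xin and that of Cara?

2

Chaining upward from Xin reaches: Gita, Maya.
Chaining downward from Cara reaches: Kai, Wren, Uma, Hana, Orla, Gita, Maya.
Strictly between Xin and Cara are those in both lists: Gita, Maya — 2 elements.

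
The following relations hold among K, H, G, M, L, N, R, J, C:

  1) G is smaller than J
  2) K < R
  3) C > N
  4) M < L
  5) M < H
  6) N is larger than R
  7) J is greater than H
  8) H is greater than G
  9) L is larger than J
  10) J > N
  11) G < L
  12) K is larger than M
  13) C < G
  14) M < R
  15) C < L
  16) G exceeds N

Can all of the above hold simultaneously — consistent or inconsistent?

Every relation is compatible with M < K < R < N < C < G < H < J < L; the set is consistent.

consistent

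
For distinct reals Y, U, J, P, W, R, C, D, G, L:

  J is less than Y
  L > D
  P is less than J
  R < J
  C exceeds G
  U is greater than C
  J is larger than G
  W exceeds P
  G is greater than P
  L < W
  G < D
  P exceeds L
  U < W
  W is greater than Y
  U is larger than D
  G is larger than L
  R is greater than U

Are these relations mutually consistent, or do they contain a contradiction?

We have G < D stated directly, yet also D < L < P < G by chaining the others — so D < G. Contradiction.

inconsistent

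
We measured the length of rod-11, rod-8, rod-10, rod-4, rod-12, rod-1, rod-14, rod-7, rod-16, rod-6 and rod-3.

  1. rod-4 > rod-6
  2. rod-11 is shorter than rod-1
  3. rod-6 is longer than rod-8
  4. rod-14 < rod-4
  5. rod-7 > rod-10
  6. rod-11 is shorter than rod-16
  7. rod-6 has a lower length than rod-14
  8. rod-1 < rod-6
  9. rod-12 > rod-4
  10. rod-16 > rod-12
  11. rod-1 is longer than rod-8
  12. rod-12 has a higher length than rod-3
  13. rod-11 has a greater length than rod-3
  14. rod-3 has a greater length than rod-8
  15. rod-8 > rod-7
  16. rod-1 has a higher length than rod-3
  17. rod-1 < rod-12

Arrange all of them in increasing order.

Nothing is placed below rod-10, so it is least; from there rod-10 < rod-7; rod-7 < rod-8; rod-8 < rod-3; rod-3 < rod-11; rod-11 < rod-1; rod-1 < rod-6; rod-6 < rod-14; rod-14 < rod-4; rod-4 < rod-12; rod-12 < rod-16, each given directly.

rod-10 < rod-7 < rod-8 < rod-3 < rod-11 < rod-1 < rod-6 < rod-14 < rod-4 < rod-12 < rod-16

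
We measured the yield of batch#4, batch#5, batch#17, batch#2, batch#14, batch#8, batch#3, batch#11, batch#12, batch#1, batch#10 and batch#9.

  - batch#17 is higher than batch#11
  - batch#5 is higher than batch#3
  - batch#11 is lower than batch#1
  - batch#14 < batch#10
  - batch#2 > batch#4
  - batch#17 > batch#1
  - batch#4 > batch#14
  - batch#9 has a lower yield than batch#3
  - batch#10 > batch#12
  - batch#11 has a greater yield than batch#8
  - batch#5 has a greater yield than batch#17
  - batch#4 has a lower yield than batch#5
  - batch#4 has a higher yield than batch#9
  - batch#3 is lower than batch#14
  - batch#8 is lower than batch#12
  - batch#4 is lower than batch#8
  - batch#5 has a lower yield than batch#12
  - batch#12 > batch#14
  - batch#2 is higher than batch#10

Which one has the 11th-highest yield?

batch#3

Chaining the given pairs: batch#9 < batch#3 < batch#14 < batch#4 < batch#8 < batch#11 < batch#1 < batch#17 < batch#5 < batch#12 < batch#10 < batch#2.
The 11th largest is batch#3.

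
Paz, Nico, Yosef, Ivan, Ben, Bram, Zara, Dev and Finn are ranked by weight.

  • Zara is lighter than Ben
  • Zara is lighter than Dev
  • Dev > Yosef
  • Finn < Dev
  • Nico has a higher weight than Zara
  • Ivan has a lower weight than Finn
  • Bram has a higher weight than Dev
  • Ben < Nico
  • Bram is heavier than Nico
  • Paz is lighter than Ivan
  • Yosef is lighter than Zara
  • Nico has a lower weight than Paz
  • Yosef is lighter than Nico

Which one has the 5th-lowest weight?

Paz

The consecutive relations fix a unique order: Yosef < Zara < Ben < Nico < Paz < Ivan < Finn < Dev < Bram.
The 5th smallest is Paz.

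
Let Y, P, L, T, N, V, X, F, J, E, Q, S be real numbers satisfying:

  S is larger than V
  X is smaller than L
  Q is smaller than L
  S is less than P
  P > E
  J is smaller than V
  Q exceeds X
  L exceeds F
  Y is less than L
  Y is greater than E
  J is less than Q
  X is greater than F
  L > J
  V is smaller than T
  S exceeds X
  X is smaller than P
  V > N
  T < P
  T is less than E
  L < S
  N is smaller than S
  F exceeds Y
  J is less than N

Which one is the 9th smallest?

Piecing the relations together gives one ordering: J < N < V < T < E < Y < F < X < Q < L < S < P.
The 9th smallest is Q.

Q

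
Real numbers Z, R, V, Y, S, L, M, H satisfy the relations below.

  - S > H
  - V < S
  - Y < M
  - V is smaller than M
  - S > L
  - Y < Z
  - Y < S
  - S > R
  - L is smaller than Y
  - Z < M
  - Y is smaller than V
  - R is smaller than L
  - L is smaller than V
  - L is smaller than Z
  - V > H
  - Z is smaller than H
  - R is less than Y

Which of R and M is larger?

M

Link the given pairs in sequence: R < L; L < Z; Z < H; H < V; V < M.
Chaining these gives R < L < Z < H < V < M.
So R < M; M is the larger of the two.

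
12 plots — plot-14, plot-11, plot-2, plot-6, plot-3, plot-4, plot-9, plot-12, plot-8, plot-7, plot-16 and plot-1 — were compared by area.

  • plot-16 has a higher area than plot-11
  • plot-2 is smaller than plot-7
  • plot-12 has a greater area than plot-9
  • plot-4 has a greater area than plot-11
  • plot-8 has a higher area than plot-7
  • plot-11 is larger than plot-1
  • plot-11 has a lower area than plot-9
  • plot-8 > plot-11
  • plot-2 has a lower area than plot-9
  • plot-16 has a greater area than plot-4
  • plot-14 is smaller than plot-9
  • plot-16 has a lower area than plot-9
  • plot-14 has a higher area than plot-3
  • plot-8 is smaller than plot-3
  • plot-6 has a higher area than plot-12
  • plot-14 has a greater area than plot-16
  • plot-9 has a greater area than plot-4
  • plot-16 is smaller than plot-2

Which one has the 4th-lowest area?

plot-16

Piecing the relations together gives one ordering: plot-1 < plot-11 < plot-4 < plot-16 < plot-2 < plot-7 < plot-8 < plot-3 < plot-14 < plot-9 < plot-12 < plot-6.
Counting 4 from the smallest end gives plot-16.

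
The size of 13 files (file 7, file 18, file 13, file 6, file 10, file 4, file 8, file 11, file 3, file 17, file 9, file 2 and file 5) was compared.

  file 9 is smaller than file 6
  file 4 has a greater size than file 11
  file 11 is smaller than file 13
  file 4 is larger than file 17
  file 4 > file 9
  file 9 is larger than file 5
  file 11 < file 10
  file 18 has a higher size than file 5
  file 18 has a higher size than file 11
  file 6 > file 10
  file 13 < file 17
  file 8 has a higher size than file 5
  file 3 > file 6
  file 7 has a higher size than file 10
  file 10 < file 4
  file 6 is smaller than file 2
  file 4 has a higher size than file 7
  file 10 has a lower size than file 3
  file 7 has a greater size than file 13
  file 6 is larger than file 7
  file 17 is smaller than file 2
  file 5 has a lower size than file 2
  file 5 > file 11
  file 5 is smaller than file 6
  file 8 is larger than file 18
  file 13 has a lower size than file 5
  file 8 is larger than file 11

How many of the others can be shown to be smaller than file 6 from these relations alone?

From file 6 the given relations immediately reach file 5, file 10, file 9, file 7.
From those, file 11, file 13 — 6 in total.
No other element is forced below file 6 by the given relations, so the count is 6.

6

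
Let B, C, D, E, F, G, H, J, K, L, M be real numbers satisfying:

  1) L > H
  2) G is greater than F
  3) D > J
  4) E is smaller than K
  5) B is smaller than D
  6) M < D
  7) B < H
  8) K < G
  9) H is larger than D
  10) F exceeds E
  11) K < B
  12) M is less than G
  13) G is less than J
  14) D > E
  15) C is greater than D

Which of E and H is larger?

H

Link the given pairs in sequence: E < F; F < G; G < J; J < D; D < H.
Together: E < F < G < J < D < H.
So E < H; H is the larger of the two.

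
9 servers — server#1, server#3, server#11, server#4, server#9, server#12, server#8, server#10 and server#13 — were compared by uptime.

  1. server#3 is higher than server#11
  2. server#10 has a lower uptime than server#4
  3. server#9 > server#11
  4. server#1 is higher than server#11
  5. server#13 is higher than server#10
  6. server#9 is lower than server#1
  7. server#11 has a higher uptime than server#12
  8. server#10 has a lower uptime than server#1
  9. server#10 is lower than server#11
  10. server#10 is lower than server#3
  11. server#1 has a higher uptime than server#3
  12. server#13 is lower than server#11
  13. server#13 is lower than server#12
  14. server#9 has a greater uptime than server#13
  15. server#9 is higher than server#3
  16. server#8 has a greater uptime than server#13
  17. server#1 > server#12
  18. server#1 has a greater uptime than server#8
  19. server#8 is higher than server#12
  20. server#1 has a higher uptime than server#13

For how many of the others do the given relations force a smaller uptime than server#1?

Directly below server#1: server#10, server#13, server#12, server#11, server#8, server#3, server#9.
No other element is forced below server#1 by the given relations, so the count is 7.

7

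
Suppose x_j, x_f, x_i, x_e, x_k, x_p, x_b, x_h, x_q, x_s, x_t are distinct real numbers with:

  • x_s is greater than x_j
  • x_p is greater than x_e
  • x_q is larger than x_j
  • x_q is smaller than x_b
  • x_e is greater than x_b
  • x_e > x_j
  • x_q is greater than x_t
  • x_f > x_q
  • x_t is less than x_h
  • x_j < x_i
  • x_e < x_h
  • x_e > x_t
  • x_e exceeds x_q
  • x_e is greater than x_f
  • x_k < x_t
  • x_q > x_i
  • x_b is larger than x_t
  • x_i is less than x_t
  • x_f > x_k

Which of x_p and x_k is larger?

The relevant relations are x_k < x_t; x_t < x_q; x_q < x_f; x_f < x_e; x_e < x_p.
Together: x_k < x_t < x_q < x_f < x_e < x_p.
So x_k < x_p; x_p is the larger of the two.

x_p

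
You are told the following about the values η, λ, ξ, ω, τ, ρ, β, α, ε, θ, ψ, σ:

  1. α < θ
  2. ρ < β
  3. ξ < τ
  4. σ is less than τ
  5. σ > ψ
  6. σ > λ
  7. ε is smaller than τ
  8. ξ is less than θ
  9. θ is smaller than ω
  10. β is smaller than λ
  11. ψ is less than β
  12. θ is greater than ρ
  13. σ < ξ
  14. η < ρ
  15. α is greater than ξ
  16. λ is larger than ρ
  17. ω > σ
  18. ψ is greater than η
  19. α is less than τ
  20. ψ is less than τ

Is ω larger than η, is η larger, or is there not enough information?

η < ρ and ρ < β give η < β.
Then β < λ extends the chain to λ.
Then λ < σ extends the chain to σ.
With σ < ξ: η < ρ < β < λ < σ < ξ.
With ξ < α: η < ρ < β < λ < σ < ξ < α.
Then α < θ extends the chain to θ.
With θ < ω: η < ρ < β < λ < σ < ξ < α < θ < ω.
So ω is larger.

ω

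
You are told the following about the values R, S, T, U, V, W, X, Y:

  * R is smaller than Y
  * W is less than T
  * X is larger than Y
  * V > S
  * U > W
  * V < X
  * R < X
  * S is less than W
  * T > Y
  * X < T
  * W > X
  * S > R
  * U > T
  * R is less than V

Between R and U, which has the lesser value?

R < Y and Y < X give R < X.
With X < W: R < Y < X < W.
Then W < T extends the chain to T.
Then T < U extends the chain to U.
So R < U; R is the smaller of the two.

R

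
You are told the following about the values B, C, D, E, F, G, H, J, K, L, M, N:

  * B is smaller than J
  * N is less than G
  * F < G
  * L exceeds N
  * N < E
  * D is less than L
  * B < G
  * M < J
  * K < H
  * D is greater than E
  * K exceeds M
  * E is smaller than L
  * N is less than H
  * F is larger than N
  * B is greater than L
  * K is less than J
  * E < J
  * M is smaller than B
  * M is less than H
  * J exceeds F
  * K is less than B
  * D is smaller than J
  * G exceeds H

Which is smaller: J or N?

Chaining the given relations: N < E < D < L < B < J.
So N < J; N is the smaller of the two.

N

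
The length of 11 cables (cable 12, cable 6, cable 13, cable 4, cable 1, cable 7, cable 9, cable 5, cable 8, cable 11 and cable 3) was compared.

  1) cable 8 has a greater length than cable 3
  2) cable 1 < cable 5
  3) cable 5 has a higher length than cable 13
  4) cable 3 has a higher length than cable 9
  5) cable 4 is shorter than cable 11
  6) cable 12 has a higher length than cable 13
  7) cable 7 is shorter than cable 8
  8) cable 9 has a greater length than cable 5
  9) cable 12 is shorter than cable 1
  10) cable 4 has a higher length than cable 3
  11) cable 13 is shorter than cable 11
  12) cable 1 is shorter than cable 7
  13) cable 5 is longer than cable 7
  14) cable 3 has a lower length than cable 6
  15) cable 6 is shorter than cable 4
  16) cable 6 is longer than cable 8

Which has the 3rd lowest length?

cable 1

Chaining the given pairs: cable 13 < cable 12 < cable 1 < cable 7 < cable 5 < cable 9 < cable 3 < cable 8 < cable 6 < cable 4 < cable 11.
The 3rd smallest is cable 1.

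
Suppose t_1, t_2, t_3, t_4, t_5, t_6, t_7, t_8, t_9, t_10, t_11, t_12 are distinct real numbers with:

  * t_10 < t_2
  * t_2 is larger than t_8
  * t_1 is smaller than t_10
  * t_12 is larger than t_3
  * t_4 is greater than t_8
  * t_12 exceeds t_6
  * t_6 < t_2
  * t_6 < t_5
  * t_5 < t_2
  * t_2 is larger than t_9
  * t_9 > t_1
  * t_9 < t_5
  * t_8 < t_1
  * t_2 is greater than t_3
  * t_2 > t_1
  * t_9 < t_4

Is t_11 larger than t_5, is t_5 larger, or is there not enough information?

Following every chain through t_11: nothing is chained to t_11.
t_5 is not reached, and no chain runs the other way from t_5 to t_11.
So the given relations leave the order of t_11 and t_5 undetermined.

undetermined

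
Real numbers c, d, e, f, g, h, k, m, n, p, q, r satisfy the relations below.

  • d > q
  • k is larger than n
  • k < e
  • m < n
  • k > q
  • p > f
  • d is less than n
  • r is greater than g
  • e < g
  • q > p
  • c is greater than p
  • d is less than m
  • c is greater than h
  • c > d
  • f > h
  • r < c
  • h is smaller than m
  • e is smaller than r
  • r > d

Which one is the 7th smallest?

The consecutive relations fix a unique order: h < f < p < q < d < m < n < k < e < g < r < c.
The 7th smallest is n.

n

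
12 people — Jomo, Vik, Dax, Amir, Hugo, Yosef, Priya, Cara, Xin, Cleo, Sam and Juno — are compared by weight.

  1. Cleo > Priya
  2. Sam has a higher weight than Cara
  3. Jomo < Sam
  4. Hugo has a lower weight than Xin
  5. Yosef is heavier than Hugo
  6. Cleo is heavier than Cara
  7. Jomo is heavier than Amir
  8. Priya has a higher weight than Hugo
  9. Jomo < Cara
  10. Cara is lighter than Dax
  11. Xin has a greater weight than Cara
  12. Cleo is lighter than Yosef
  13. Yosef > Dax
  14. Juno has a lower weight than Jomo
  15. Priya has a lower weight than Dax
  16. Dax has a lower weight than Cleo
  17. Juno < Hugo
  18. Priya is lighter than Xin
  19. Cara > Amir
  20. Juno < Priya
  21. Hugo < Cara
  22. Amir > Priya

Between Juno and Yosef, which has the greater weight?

Link the given pairs in sequence: Juno < Hugo; Hugo < Priya; Priya < Amir; Amir < Jomo; Jomo < Cara; Cara < Dax; Dax < Cleo; Cleo < Yosef.
Together: Juno < Hugo < Priya < Amir < Jomo < Cara < Dax < Cleo < Yosef.
So Juno < Yosef; Yosef is the heavier of the two.

Yosef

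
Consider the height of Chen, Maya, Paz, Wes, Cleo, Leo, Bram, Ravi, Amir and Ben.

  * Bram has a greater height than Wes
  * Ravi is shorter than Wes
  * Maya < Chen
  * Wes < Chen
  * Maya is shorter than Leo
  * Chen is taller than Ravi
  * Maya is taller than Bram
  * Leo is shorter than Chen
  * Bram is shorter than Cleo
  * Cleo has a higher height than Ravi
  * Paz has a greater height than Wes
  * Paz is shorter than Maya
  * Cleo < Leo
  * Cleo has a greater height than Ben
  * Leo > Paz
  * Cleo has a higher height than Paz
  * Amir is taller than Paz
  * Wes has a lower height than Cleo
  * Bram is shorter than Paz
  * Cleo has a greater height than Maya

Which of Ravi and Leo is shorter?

Ravi < Wes and Wes < Bram give Ravi < Bram.
Then Bram < Paz extends the chain to Paz.
Then Paz < Maya extends the chain to Maya.
With Maya < Cleo: Ravi < Wes < Bram < Paz < Maya < Cleo.
Then Cleo < Leo extends the chain to Leo.
So Ravi < Leo; Ravi is the shorter of the two.

Ravi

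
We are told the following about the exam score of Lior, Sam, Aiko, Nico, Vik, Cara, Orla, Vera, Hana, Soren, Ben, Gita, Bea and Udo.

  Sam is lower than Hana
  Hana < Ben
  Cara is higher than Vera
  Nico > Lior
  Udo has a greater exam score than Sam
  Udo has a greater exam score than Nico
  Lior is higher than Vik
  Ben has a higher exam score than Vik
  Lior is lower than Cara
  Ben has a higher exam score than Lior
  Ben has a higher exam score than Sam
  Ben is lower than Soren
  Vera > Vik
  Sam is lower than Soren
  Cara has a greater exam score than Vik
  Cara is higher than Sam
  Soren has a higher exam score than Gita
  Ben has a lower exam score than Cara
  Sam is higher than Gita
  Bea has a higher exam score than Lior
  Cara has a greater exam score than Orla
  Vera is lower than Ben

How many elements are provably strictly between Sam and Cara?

2

The relations place Sam below Cara. An element lies strictly between them when it is forced above Sam and also forced below Cara.
Above Sam: {Hana, Ben, Soren, Udo}. Below Cara: {Vik, Lior, Gita, Hana, Orla, Vera, Ben}.
Intersection: {Hana, Ben} — 2.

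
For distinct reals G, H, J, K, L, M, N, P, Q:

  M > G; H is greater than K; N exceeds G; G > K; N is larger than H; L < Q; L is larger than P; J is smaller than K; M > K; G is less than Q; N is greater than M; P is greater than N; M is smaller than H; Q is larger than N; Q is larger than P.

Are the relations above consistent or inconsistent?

consistent

The single ordering J < K < G < M < H < N < P < L < Q satisfies every listed relation, so no contradiction arises.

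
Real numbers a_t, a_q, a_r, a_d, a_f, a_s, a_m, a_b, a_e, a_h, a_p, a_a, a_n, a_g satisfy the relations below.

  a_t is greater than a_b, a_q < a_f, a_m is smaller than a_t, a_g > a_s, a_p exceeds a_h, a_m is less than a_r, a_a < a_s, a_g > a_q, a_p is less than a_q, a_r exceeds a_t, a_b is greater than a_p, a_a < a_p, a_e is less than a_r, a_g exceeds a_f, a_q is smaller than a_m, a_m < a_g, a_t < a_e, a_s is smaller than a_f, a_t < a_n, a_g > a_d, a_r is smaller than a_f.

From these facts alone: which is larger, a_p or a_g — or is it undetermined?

a_p < a_b and a_b < a_t give a_p < a_t.
With a_t < a_e: a_p < a_b < a_t < a_e.
With a_e < a_r: a_p < a_b < a_t < a_e < a_r.
Then a_r < a_f extends the chain to a_f.
Then a_f < a_g extends the chain to a_g.
So a_g is larger.

a_g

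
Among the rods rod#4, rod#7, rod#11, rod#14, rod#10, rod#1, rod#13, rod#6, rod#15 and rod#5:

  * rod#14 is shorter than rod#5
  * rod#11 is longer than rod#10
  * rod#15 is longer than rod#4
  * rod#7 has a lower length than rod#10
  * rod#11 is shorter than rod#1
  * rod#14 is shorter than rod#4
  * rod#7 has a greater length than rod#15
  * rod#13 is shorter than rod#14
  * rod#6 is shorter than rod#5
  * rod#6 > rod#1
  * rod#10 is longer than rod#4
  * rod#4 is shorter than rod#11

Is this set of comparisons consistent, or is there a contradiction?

consistent

The single ordering rod#13 < rod#14 < rod#4 < rod#15 < rod#7 < rod#10 < rod#11 < rod#1 < rod#6 < rod#5 satisfies every listed relation, so no contradiction arises.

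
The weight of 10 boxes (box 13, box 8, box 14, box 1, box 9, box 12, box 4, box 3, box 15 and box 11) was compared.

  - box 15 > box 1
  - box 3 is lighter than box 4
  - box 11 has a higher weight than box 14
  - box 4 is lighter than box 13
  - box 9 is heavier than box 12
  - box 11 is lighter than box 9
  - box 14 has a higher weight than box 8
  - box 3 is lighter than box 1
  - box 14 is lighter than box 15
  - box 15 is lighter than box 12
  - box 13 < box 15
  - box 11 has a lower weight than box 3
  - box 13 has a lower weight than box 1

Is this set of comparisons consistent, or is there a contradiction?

The single ordering box 8 < box 14 < box 11 < box 3 < box 4 < box 13 < box 1 < box 15 < box 12 < box 9 satisfies every listed relation, so no contradiction arises.

consistent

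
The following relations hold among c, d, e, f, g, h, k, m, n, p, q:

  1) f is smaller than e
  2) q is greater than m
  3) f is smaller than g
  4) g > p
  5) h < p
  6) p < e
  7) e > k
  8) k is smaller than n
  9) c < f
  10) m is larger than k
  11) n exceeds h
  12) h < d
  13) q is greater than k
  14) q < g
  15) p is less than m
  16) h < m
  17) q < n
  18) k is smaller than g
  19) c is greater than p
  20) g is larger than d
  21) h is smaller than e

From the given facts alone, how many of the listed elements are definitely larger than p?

From p the given relations immediately reach c, m, e, g.
From those, f, q — 6 in total.
From those, n — 7 in total.
No other element is forced above p by the given relations, so the count is 7.

7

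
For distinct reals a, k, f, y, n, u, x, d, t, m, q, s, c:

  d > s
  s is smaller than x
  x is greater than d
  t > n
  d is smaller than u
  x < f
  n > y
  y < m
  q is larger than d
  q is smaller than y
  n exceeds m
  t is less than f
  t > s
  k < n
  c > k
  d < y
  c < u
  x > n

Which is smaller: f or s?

s

s < d and d < q give s < q.
Then q < y extends the chain to y.
With y < m: s < d < q < y < m.
Then m < n extends the chain to n.
With n < t: s < d < q < y < m < n < t.
With t < f: s < d < q < y < m < n < t < f.
So s < f; s is the smaller of the two.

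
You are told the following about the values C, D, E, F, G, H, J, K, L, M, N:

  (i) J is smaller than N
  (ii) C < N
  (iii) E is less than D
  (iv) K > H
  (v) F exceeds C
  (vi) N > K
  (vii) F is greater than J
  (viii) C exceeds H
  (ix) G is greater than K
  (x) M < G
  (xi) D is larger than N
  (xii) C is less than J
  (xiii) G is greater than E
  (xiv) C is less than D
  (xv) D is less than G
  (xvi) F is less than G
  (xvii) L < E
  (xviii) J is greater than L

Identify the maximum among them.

G

H is not greatest since H < K; L is not greatest since L < J; M is not greatest since M < G; C is not greatest since C < F; K is not greatest since K < G; J is not greatest since J < F; E is not greatest since E < G; N is not greatest since N < D; F is not greatest since F < G; D is not greatest since D < G.
Only G has nothing above it, so G is the maximum.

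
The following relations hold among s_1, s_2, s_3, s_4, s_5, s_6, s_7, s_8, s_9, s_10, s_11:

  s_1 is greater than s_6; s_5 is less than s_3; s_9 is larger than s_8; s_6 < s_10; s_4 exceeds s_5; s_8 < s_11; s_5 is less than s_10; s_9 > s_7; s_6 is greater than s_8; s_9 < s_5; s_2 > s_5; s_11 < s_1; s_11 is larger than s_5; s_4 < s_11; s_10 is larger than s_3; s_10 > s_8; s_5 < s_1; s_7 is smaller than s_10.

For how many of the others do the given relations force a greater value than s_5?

From s_5 the given relations immediately reach s_4, s_11, s_3, s_1, s_2, s_10.
No other element is forced above s_5 by the given relations, so the count is 6.

6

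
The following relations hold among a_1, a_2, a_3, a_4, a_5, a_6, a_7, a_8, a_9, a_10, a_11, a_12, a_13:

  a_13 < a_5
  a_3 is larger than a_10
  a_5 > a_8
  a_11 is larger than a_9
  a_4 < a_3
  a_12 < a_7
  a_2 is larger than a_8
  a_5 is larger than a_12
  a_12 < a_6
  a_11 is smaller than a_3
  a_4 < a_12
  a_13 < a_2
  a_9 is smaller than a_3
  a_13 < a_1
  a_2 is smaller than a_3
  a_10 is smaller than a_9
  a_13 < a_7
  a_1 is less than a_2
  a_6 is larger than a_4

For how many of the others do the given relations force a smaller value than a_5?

From a_5 the given relations immediately reach a_13, a_12, a_8.
From those, a_4 — 4 in total.
Nothing else is reachable below a_5; 4 in all.

4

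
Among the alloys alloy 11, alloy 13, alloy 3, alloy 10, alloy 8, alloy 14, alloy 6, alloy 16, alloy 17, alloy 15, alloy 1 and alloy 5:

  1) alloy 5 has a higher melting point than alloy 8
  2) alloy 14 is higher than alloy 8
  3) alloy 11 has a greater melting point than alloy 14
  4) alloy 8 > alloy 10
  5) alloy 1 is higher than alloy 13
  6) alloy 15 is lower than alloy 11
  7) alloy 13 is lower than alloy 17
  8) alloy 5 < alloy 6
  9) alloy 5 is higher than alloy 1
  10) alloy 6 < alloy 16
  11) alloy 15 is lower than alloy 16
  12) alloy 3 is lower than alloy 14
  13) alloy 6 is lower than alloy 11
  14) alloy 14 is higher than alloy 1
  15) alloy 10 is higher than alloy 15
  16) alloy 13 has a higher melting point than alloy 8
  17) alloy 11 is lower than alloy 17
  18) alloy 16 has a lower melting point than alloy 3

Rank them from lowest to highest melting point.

alloy 15 < alloy 10 < alloy 8 < alloy 13 < alloy 1 < alloy 5 < alloy 6 < alloy 16 < alloy 3 < alloy 14 < alloy 11 < alloy 17

Each adjacent pair is fixed by a given relation: alloy 15 < alloy 10; alloy 10 < alloy 8; alloy 8 < alloy 13; alloy 13 < alloy 1; alloy 1 < alloy 5; alloy 5 < alloy 6; alloy 6 < alloy 16; alloy 16 < alloy 3; alloy 3 < alloy 14; alloy 14 < alloy 11; alloy 11 < alloy 17. Chaining them end to end gives the full order.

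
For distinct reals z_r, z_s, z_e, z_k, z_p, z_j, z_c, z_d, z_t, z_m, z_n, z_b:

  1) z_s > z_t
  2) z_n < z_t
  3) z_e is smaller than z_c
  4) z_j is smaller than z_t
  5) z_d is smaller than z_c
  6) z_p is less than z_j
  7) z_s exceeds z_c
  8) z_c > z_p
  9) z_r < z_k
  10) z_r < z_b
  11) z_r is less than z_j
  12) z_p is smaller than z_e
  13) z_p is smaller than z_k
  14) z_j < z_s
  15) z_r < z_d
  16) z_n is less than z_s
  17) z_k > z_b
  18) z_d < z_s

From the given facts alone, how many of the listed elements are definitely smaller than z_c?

4

Directly below z_c: z_p, z_d, z_e.
One step further: z_r (4 so far).
No other element is forced below z_c by the given relations, so the count is 4.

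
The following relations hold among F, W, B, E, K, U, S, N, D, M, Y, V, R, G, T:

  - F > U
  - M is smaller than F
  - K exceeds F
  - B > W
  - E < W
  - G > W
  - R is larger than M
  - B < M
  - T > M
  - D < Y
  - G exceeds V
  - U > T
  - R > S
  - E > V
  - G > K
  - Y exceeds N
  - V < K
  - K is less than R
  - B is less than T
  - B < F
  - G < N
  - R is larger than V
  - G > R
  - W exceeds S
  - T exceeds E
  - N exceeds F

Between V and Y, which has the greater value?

Y

Following the relations from V: V < E < W < B < M < T < U < F < K < R < G < N < Y.
So V < Y; Y is the larger of the two.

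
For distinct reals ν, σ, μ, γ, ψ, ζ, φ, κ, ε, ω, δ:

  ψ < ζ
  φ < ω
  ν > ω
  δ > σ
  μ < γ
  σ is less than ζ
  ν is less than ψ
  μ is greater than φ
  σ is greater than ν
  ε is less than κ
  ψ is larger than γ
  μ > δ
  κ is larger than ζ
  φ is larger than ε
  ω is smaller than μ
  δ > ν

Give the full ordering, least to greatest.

ε < φ < ω < ν < σ < δ < μ < γ < ψ < ζ < κ

The consecutive links are each given: ε < φ; φ < ω; ω < ν; ν < σ; σ < δ; δ < μ; μ < γ; γ < ψ; ψ < ζ; ζ < κ.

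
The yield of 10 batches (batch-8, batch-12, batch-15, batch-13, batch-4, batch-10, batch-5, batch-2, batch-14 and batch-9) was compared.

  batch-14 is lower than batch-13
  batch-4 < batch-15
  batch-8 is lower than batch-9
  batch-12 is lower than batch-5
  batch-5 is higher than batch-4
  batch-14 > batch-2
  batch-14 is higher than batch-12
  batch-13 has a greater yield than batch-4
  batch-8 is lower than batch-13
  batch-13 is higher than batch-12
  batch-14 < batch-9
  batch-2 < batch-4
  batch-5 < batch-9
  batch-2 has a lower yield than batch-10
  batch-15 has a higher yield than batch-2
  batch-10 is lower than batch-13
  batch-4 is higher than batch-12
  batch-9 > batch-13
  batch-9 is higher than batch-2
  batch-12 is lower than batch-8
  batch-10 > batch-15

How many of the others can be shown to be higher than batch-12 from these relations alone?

The elements the relations force above batch-12 are batch-4, batch-15, batch-5, batch-8, batch-10, batch-14, batch-13, batch-9 — no chain reaches any other.
That is 8.

8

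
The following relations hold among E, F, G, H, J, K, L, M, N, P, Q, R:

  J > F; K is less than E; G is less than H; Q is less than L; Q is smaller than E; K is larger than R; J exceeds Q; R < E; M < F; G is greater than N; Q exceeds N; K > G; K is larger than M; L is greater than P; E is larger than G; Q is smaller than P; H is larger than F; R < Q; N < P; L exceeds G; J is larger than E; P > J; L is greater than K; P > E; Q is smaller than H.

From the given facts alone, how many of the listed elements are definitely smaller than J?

Directly below J: Q, F, E.
One step further: N, G, R, M, K (8 so far).
No other element is forced below J by the given relations, so the count is 8.

8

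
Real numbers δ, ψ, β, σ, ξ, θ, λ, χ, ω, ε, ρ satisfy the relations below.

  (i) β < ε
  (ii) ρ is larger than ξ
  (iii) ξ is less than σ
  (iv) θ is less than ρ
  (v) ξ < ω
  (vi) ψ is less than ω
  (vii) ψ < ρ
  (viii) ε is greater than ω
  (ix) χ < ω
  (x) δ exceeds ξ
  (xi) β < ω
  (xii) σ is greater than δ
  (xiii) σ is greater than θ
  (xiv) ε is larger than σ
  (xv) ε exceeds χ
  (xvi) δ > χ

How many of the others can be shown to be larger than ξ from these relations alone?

The elements the relations force above ξ are δ, ρ, ω, σ, ε — no chain reaches any other.
That is 5.

5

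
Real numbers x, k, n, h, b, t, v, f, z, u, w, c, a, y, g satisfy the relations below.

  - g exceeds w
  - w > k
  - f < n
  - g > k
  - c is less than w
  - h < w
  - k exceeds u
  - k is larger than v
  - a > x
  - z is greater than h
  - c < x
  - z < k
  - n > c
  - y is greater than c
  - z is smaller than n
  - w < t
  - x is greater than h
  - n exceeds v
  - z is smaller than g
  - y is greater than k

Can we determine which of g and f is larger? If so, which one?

undetermined

Following every chain through f: above f we get n.
g is not reached, and no chain runs the other way from g to f.
So the given relations leave the order of f and g undetermined.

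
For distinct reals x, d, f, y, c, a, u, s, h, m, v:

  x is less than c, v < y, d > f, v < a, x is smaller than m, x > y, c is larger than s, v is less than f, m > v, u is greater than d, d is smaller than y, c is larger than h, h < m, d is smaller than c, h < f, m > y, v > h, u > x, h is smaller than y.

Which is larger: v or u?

u

v < f < d < y < x < u, by transitivity through f, d, y, x.
So v < u; u is the larger of the two.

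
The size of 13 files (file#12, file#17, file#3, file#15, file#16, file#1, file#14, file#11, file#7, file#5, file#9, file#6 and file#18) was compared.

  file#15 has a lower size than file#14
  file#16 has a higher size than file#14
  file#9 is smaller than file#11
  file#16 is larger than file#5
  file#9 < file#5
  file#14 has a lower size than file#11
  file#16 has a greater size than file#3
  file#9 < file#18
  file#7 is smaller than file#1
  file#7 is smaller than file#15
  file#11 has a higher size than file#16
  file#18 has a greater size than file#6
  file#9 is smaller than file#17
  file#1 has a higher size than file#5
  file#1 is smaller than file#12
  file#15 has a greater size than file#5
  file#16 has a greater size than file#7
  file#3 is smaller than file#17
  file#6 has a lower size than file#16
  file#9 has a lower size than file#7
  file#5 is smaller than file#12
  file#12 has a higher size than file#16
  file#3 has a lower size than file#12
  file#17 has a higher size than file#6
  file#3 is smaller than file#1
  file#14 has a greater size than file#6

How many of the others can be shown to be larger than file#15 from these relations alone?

The elements the relations force above file#15 are file#14, file#16, file#12, file#11 — no chain reaches any other.
That is 4.

4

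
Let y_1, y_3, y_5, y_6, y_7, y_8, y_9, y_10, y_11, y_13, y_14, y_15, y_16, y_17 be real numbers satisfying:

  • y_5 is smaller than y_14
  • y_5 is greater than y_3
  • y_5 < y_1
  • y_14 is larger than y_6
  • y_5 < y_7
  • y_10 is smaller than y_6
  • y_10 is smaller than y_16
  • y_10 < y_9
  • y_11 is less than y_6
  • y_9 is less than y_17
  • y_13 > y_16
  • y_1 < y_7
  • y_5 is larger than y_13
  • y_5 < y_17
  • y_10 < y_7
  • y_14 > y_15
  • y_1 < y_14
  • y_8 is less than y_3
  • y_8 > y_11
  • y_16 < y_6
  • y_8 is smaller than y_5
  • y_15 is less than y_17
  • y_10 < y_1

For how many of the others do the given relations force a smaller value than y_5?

Directly below y_5: y_13, y_8, y_3.
One step further: y_16, y_11 (5 so far).
One step further: y_10 (6 so far).
Nothing else is reachable below y_5; 6 in all.

6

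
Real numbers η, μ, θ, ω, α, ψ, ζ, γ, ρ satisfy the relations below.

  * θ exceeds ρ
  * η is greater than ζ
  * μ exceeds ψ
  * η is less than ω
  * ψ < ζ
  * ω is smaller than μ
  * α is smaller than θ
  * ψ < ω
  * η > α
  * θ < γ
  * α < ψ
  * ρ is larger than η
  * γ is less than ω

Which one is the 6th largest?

Piecing the relations together gives one ordering: α < ψ < ζ < η < ρ < θ < γ < ω < μ.
The 6th largest is η.

η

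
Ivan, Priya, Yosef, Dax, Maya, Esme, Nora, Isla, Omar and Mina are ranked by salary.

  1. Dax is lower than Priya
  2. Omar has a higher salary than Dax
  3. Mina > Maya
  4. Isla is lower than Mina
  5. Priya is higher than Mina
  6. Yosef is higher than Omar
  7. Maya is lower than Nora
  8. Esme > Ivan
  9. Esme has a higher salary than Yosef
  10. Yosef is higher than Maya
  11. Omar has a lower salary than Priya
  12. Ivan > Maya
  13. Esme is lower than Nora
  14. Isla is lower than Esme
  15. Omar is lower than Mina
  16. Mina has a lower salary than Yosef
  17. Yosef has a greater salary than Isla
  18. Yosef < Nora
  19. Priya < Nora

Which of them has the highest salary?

Chaining downward from Nora: directly below it, Maya, Yosef, Priya, Esme; then Dax, Isla, Omar, Mina, Ivan.
That covers every other element, and nothing is given above Nora, so Nora is the highest salary.

Nora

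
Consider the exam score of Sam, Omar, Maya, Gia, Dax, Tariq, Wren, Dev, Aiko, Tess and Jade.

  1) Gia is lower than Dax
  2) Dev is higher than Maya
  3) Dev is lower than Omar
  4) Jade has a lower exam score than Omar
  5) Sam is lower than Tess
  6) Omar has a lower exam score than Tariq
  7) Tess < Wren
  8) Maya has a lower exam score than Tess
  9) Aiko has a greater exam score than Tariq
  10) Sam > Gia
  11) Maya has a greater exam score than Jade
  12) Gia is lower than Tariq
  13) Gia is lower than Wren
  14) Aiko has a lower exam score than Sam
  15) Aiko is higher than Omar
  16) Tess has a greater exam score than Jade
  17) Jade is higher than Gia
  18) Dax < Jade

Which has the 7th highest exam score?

Dev

The consecutive relations fix a unique order: Gia < Dax < Jade < Maya < Dev < Omar < Tariq < Aiko < Sam < Tess < Wren.
Counting 7 from the largest end gives Dev.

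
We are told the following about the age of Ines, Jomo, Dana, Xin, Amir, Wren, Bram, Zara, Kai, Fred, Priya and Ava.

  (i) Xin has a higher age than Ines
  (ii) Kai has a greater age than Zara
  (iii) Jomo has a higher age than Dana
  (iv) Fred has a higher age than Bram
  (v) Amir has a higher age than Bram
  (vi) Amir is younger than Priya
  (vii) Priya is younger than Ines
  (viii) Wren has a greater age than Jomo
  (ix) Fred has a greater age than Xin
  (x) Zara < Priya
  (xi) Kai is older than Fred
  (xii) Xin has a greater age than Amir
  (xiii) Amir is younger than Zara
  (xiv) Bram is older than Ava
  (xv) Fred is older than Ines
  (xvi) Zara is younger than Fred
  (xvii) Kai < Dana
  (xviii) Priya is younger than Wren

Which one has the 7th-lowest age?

Chaining the given pairs: Ava < Bram < Amir < Zara < Priya < Ines < Xin < Fred < Kai < Dana < Jomo < Wren.
Counting 7 from the smallest end gives Xin.

Xin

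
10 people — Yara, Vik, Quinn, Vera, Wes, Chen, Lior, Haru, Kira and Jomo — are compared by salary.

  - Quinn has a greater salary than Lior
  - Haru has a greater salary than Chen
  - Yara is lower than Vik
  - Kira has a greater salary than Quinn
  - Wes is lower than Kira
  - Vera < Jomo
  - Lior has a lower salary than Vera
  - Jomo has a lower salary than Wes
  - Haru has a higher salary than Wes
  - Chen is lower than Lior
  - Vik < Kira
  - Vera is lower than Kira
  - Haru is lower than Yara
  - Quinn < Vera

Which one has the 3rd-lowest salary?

The consecutive relations fix a unique order: Chen < Lior < Quinn < Vera < Jomo < Wes < Haru < Yara < Vik < Kira.
The 3rd smallest is Quinn.

Quinn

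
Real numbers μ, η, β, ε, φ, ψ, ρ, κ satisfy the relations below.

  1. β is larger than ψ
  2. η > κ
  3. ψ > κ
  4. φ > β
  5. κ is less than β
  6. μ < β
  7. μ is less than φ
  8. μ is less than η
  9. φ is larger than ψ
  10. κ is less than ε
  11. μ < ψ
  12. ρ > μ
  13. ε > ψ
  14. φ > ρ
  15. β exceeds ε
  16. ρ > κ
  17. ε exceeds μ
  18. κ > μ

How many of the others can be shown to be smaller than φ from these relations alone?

6

Directly below φ: μ, ψ, ρ, β.
One step further: κ, ε (6 so far).
No other element is forced below φ by the given relations, so the count is 6.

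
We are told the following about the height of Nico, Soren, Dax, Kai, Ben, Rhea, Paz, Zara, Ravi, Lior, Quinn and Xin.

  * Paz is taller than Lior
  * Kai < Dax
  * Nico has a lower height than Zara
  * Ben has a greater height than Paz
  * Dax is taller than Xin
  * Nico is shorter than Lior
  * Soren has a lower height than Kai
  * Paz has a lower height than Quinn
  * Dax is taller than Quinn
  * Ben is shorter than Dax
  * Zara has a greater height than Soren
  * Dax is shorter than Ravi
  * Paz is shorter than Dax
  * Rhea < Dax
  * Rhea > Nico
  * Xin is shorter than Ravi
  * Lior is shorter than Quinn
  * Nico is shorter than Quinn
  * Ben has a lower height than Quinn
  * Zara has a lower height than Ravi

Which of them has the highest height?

Xin is not greatest since Xin < Ravi; Nico is not greatest since Nico < Zara; Soren is not greatest since Soren < Zara; Zara is not greatest since Zara < Ravi; Rhea is not greatest since Rhea < Dax; Lior is not greatest since Lior < Paz; Kai is not greatest since Kai < Dax; Paz is not greatest since Paz < Dax; Ben is not greatest since Ben < Quinn; Quinn is not greatest since Quinn < Dax; Dax is not greatest since Dax < Ravi.
Only Ravi has nothing above it, so Ravi is the highest height.

Ravi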